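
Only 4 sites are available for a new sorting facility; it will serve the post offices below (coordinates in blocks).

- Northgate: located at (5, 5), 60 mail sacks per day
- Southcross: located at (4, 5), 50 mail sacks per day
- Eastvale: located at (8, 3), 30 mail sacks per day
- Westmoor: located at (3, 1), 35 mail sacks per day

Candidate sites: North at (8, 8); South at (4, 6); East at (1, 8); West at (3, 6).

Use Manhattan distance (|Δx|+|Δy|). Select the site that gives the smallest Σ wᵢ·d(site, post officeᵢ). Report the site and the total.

South, total 590 blocks

Total weighted distance at each candidate:
  North (8, 8): total = 1280
  South (4, 6): total = 590
  East (1, 8): total = 1395
  West (3, 6): total = 695
Minimum is at South with total 590 blocks.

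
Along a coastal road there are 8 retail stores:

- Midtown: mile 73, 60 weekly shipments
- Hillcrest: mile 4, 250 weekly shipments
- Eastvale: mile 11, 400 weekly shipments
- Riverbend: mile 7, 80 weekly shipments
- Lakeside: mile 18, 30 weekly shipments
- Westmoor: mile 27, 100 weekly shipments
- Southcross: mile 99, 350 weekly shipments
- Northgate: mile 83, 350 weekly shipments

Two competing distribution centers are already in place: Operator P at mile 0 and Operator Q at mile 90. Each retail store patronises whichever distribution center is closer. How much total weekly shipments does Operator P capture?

860

The indifferent point is the midpoint (0+90)/2 = 45; retail stores left of it (closer to Operator P at 0) go to Operator P, those right go to Operator Q.
  Hillcrest at 4 (w=250) → Operator P
  Riverbend at 7 (w=80) → Operator P
  Eastvale at 11 (w=400) → Operator P
  Lakeside at 18 (w=30) → Operator P
  Westmoor at 27 (w=100) → Operator P
  Midtown at 73 (w=60) → Operator Q
  Northgate at 83 (w=350) → Operator Q
  Southcross at 99 (w=350) → Operator Q
Operator P captures 860; Operator Q captures 760.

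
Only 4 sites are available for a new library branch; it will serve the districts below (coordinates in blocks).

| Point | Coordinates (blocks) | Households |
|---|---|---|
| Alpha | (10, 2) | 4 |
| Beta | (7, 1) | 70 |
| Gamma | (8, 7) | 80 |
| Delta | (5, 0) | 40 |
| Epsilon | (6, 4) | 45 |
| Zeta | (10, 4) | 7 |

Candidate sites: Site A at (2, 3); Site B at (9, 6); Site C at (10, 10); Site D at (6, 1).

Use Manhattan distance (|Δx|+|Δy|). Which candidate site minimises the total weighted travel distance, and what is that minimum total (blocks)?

Site D, total 994 blocks

Total weighted distance at each candidate:
  Site A (2, 3): total = 1854
  Site B (9, 6): total = 1316
  Site C (10, 10): total = 2364
  Site D (6, 1): total = 994
Minimum is at Site D with total 994 blocks.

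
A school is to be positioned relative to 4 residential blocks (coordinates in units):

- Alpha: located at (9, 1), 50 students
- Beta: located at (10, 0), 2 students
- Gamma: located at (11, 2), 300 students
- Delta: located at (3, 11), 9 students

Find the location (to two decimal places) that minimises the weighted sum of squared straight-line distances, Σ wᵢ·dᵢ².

The minimiser of Σwᵢ‖p−pᵢ‖² is the weighted centroid p* = (Σwᵢpᵢ)/(Σwᵢ).
Σwᵢ = 361.
Σwᵢxᵢ = 50·9 + 2·10 + 300·11 + 9·3 = 3797.
Σwᵢyᵢ = 50·1 + 2·0 + 300·2 + 9·11 = 749.
x* = 3797/361 = 10.52, y* = 749/361 = 2.07.

(10.52, 2.07)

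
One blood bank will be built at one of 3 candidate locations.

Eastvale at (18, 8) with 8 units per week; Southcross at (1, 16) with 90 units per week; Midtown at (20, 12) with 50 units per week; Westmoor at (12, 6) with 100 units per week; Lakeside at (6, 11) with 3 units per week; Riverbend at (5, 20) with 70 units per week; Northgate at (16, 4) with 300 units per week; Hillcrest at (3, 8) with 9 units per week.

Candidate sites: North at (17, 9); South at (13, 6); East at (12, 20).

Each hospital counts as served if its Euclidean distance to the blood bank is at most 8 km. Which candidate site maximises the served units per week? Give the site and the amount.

North, covering 458

Coverage radius r = 8 km; a point is covered iff (Δx)²+(Δy)² ≤ 8² = 64.
  North (17, 9): covers {Eastvale, Midtown, Westmoor, Northgate} → 458
  South (13, 6): covers {Eastvale, Westmoor, Northgate} → 408
  East (12, 20): covers {Riverbend} → 70
Maximum coverage at North: 458 units per week.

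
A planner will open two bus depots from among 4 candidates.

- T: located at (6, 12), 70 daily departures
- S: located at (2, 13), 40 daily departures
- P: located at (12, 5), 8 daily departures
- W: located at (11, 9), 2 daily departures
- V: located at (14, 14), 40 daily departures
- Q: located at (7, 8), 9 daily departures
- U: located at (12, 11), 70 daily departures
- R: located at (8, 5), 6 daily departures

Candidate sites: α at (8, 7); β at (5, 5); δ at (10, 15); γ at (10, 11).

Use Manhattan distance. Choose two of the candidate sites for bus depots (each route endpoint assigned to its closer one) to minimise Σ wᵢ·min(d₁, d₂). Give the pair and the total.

{α, γ}, total 1254

Evaluate every pair (each demand assigned to the nearer of the two):
  {α, γ}: total = 1254
  {δ, γ}: total = 1262
  {β, γ}: total = 1295
  {α, δ}: total = 1598
  {β, δ}: total = 1643
  {α, β}: total = 2098
Best pair: {α, γ} with total 1254.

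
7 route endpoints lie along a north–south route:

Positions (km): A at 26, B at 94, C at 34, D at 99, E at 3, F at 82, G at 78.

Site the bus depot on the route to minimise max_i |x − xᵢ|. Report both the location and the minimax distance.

location 51, max distance 48

The 1-center on a line is the midpoint of the two extreme points: leftmost at 3, rightmost at 99.
Optimal location = (3 + 99)/2 = 51; maximum distance = (99 − 3)/2 = 48.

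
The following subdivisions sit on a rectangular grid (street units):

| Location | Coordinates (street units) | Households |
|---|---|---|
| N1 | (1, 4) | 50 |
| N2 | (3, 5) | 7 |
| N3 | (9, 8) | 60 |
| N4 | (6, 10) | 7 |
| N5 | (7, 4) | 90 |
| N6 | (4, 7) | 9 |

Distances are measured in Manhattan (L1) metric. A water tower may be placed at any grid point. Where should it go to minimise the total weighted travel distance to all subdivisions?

(7, 4)

Manhattan distance separates: Σwᵢ(|x−xᵢ|+|y−yᵢ|) = Σwᵢ|x−xᵢ| + Σwᵢ|y−yᵢ|, so x and y are optimised independently as 1-D weighted medians.
Total weight W = 223; half = 111.5.
x-coordinate, sorted with cumulative weight:
  x=1 (N1, w=50) cum 50
  x=3 (N2, w=7) cum 57
  x=4 (N6, w=9) cum 66
  x=6 (N4, w=7) cum 73
  x=7 (N5, w=90) cum 163  ← median
  x=9 (N3, w=60) cum 223
⇒ x* = 7
y-coordinate, sorted with cumulative weight:
  y=4 (N1, w=50) cum 50
  y=4 (N5, w=90) cum 140  ← median
  y=5 (N2, w=7) cum 147
  y=7 (N6, w=9) cum 156
  y=8 (N3, w=60) cum 216
  y=10 (N4, w=7) cum 223
⇒ y* = 4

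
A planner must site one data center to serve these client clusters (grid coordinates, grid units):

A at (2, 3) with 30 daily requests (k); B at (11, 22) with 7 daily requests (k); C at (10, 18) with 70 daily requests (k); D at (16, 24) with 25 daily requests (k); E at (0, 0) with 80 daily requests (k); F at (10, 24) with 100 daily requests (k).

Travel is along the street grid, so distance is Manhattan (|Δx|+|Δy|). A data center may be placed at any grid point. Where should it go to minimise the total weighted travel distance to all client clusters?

Manhattan distance separates: Σwᵢ(|x−xᵢ|+|y−yᵢ|) = Σwᵢ|x−xᵢ| + Σwᵢ|y−yᵢ|, so x and y are optimised independently as 1-D weighted medians.
Total weight W = 312; half = 156.
x-coordinate, sorted with cumulative weight:
  x=0 (E, w=80) cum 80
  x=2 (A, w=30) cum 110
  x=10 (C, w=70) cum 180  ← median
  x=10 (F, w=100) cum 280
  x=11 (B, w=7) cum 287
  x=16 (D, w=25) cum 312
⇒ x* = 10
y-coordinate, sorted with cumulative weight:
  y=0 (E, w=80) cum 80
  y=3 (A, w=30) cum 110
  y=18 (C, w=70) cum 180  ← median
  y=22 (B, w=7) cum 187
  y=24 (D, w=25) cum 212
  y=24 (F, w=100) cum 312
⇒ y* = 18

(10, 18)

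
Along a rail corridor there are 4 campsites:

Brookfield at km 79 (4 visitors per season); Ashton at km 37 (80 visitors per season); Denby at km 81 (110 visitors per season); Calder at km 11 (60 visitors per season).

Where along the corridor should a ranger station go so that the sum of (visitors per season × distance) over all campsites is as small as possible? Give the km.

x = 37

For a sum of weighted absolute distances on a line, the optimum is the weighted median (not the mean). Total weight W = 254; half-weight = 127.
Sort by position and accumulate weight:
  km 11 (Calder, w=60) → cum 60
  km 37 (Ashton, w=80) → cum 140  ≥ 127 → median here
  km 79 (Brookfield, w=4) → cum 144
  km 81 (Denby, w=110) → cum 254
Optimal location: km 37.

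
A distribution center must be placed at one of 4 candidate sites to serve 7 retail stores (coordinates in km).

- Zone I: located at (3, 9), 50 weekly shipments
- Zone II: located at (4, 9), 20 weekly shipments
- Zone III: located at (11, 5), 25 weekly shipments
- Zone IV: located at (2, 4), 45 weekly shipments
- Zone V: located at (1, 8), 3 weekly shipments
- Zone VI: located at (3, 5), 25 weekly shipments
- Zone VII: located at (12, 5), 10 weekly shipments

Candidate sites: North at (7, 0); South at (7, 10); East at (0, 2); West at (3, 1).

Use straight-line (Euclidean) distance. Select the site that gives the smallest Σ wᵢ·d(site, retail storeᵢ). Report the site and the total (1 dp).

Total weighted distance at each candidate:
  North (7, 0): total = 1391.2
  South (7, 10): total = 1030.7
  East (0, 2): total = 1202.4
  West (3, 1): total = 1147.5
Minimum is at South with total 1030.7 km.

South, total 1030.7 km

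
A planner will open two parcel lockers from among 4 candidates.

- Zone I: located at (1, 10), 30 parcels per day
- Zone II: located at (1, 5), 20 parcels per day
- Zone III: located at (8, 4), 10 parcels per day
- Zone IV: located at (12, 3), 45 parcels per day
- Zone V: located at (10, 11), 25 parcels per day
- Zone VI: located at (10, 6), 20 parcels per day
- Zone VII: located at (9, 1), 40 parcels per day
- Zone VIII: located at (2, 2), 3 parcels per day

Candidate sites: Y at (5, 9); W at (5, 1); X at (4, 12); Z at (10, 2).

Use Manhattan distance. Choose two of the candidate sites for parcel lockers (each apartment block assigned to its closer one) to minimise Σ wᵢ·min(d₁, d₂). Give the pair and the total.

{Y, Z}, total 844

Evaluate every pair (each demand assigned to the nearer of the two):
  {Y, Z}: total = 844
  {X, Z}: total = 884
  {W, Z}: total = 1122
  {Y, W}: total = 1282
  {W, X}: total = 1322
  {Y, X}: total = 1820
Best pair: {Y, Z} with total 844.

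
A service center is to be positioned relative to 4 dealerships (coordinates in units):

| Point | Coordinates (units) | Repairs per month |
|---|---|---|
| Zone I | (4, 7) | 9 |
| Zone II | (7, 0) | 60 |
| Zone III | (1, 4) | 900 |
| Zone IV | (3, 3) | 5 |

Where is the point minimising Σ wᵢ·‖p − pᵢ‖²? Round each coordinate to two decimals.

(1.41, 3.78)

The minimiser of Σwᵢ‖p−pᵢ‖² is the weighted centroid p* = (Σwᵢpᵢ)/(Σwᵢ).
Σwᵢ = 974.
Σwᵢxᵢ = 9·4 + 60·7 + 900·1 + 5·3 = 1371.
Σwᵢyᵢ = 9·7 + 60·0 + 900·4 + 5·3 = 3678.
x* = 1371/974 = 1.41, y* = 3678/974 = 3.78.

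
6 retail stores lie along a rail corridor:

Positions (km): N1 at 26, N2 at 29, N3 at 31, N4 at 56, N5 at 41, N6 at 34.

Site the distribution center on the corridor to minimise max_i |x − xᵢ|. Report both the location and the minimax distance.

location 41, max distance 15

The 1-center on a line is the midpoint of the two extreme points: leftmost at 26, rightmost at 56.
Optimal location = (26 + 56)/2 = 41; maximum distance = (56 − 26)/2 = 15.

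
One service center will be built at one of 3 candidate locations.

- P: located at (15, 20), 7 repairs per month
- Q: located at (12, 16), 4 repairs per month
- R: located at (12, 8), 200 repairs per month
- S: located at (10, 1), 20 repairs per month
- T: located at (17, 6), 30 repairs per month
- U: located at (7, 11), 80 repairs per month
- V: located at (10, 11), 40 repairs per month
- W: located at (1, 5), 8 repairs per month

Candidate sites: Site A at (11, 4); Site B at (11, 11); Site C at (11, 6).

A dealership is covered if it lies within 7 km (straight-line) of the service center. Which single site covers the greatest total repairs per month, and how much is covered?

Site C, covering 370

Coverage radius r = 7 km; a point is covered iff (Δx)²+(Δy)² ≤ 7² = 49.
  Site A (11, 4): covers {R, S, T} → 250
  Site B (11, 11): covers {Q, R, U, V} → 324
  Site C (11, 6): covers {R, S, T, U, V} → 370
Maximum coverage at Site C: 370 repairs per month.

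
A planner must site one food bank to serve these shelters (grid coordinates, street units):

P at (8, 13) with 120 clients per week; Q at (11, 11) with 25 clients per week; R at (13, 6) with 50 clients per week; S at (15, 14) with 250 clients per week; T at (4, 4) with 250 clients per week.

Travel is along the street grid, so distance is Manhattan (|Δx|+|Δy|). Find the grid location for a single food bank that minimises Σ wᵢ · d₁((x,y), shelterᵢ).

(8, 13)

Manhattan distance separates: Σwᵢ(|x−xᵢ|+|y−yᵢ|) = Σwᵢ|x−xᵢ| + Σwᵢ|y−yᵢ|, so x and y are optimised independently as 1-D weighted medians.
Total weight W = 695; half = 347.5.
x-coordinate, sorted with cumulative weight:
  x=4 (T, w=250) cum 250
  x=8 (P, w=120) cum 370  ← median
  x=11 (Q, w=25) cum 395
  x=13 (R, w=50) cum 445
  x=15 (S, w=250) cum 695
⇒ x* = 8
y-coordinate, sorted with cumulative weight:
  y=4 (T, w=250) cum 250
  y=6 (R, w=50) cum 300
  y=11 (Q, w=25) cum 325
  y=13 (P, w=120) cum 445  ← median
  y=14 (S, w=250) cum 695
⇒ y* = 13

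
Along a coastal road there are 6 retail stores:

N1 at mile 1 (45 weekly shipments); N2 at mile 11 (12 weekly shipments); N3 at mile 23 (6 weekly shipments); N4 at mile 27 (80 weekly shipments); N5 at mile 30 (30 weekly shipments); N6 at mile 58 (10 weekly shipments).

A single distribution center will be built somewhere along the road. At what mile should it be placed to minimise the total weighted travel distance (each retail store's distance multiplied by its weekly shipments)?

For a sum of weighted absolute distances on a line, the optimum is the weighted median (not the mean). Total weight W = 183; half-weight = 91.5.
Sort by position and accumulate weight:
  mile 1 (N1, w=45) → cum 45
  mile 11 (N2, w=12) → cum 57
  mile 23 (N3, w=6) → cum 63
  mile 27 (N4, w=80) → cum 143  ≥ 91.5 → median here
  mile 30 (N5, w=30) → cum 173
  mile 58 (N6, w=10) → cum 183
Optimal location: mile 27.

x = 27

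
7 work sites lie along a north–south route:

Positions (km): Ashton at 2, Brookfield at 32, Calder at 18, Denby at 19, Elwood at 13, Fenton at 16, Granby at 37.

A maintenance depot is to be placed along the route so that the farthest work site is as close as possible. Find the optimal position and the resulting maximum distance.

The 1-center on a line is the midpoint of the two extreme points: leftmost at 2, rightmost at 37.
Optimal location = (2 + 37)/2 = 19.5; maximum distance = (37 − 2)/2 = 17.5.

location 19.5, max distance 17.5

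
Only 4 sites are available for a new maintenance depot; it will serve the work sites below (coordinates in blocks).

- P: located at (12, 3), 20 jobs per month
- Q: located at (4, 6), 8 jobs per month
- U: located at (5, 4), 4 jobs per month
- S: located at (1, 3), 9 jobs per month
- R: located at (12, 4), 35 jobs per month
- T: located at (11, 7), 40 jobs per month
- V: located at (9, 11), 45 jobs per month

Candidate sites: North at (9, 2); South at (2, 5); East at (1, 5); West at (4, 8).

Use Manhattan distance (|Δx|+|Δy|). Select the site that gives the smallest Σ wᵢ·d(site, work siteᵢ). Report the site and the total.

North, total 1117 blocks

Total weighted distance at each candidate:
  North (9, 2): total = 1117
  South (2, 5): total = 1717
  East (1, 5): total = 1860
  West (4, 8): total = 1468
Minimum is at North with total 1117 blocks.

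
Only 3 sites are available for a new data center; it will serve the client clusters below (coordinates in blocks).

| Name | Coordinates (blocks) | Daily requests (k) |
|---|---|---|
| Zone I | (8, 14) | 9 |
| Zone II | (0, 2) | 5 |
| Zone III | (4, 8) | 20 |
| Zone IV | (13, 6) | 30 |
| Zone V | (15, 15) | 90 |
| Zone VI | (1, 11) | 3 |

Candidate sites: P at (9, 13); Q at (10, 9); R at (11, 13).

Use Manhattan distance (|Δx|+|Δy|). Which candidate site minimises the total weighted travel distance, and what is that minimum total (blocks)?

Total weighted distance at each candidate:
  P (9, 13): total = 1398
  Q (10, 9): total = 1491
  R (11, 13): total = 1232
Minimum is at R with total 1232 blocks.

R, total 1232 blocks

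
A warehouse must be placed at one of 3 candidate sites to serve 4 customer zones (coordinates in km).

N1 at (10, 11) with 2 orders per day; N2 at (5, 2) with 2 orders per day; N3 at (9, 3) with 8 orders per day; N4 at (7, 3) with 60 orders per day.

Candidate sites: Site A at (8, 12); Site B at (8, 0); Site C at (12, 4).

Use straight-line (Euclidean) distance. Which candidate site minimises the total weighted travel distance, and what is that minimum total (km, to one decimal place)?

Site B, total 244.6 km

Total weighted distance at each candidate:
  Site A (8, 12): total = 641.1
  Site B (8, 0): total = 244.6
  Site C (12, 4): total = 360.4
Minimum is at Site B with total 244.6 km.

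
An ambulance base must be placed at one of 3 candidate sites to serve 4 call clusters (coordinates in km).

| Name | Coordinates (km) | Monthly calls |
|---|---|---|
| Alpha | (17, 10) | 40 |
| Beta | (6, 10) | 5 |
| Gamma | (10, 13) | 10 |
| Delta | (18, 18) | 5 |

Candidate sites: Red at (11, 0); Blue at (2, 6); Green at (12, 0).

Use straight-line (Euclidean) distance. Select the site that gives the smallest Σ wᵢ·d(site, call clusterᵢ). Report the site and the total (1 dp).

Green, total 731.9 km

Total weighted distance at each candidate:
  Red (11, 0): total = 749.3
  Blue (2, 6): total = 855.6
  Green (12, 0): total = 731.9
Minimum is at Green with total 731.9 km.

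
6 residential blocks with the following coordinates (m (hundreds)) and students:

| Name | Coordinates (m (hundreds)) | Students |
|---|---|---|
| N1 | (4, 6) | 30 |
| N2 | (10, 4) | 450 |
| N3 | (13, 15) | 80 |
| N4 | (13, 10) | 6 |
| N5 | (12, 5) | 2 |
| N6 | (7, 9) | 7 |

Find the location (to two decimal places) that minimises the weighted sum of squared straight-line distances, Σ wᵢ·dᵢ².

The minimiser of Σwᵢ‖p−pᵢ‖² is the weighted centroid p* = (Σwᵢpᵢ)/(Σwᵢ).
Σwᵢ = 575.
Σwᵢxᵢ = 30·4 + 450·10 + 80·13 + 6·13 + 2·12 + 7·7 = 5811.
Σwᵢyᵢ = 30·6 + 450·4 + 80·15 + 6·10 + 2·5 + 7·9 = 3313.
x* = 5811/575 = 10.11, y* = 3313/575 = 5.76.

(10.11, 5.76)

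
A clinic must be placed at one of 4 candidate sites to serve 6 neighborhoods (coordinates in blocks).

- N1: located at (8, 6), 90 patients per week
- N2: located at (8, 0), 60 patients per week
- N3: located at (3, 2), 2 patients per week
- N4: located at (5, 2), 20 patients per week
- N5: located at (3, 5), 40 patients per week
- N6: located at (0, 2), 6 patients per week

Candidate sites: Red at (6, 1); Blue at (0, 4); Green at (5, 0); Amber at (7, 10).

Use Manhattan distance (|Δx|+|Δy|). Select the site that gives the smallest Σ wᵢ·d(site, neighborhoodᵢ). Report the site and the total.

Total weighted distance at each candidate:
  Red (6, 1): total = 1180
  Blue (0, 4): total = 1942
  Green (5, 0): total = 1360
  Amber (7, 10): total = 1784
Minimum is at Red with total 1180 blocks.

Red, total 1180 blocks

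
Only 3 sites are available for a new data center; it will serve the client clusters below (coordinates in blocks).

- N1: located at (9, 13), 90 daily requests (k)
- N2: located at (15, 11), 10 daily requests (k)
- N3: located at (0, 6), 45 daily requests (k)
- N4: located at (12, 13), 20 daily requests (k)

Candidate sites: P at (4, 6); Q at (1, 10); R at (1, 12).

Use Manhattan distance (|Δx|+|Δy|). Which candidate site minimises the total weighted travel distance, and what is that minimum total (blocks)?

Total weighted distance at each candidate:
  P (4, 6): total = 1720
  Q (1, 10): total = 1645
  R (1, 12): total = 1515
Minimum is at R with total 1515 blocks.

R, total 1515 blocks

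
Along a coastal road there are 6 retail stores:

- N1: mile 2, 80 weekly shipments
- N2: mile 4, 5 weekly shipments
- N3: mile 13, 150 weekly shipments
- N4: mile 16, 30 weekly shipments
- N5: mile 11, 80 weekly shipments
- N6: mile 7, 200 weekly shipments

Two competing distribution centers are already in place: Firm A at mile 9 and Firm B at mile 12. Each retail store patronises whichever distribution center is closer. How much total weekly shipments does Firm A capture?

285

The indifferent point is the midpoint (9+12)/2 = 10.5; retail stores left of it (closer to Firm A at 9) go to Firm A, those right go to Firm B.
  N1 at 2 (w=80) → Firm A
  N2 at 4 (w=5) → Firm A
  N6 at 7 (w=200) → Firm A
  N5 at 11 (w=80) → Firm B
  N3 at 13 (w=150) → Firm B
  N4 at 16 (w=30) → Firm B
Firm A captures 285; Firm B captures 260.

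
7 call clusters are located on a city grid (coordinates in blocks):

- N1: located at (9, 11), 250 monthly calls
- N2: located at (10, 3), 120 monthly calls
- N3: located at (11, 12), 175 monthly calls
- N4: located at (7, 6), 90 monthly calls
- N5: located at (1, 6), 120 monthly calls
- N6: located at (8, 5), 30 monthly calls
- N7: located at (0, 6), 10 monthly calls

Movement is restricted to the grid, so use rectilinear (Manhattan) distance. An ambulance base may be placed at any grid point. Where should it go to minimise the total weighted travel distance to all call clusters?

(9, 11)

Manhattan distance separates: Σwᵢ(|x−xᵢ|+|y−yᵢ|) = Σwᵢ|x−xᵢ| + Σwᵢ|y−yᵢ|, so x and y are optimised independently as 1-D weighted medians.
Total weight W = 795; half = 397.5.
x-coordinate, sorted with cumulative weight:
  x=0 (N7, w=10) cum 10
  x=1 (N5, w=120) cum 130
  x=7 (N4, w=90) cum 220
  x=8 (N6, w=30) cum 250
  x=9 (N1, w=250) cum 500  ← median
  x=10 (N2, w=120) cum 620
  x=11 (N3, w=175) cum 795
⇒ x* = 9
y-coordinate, sorted with cumulative weight:
  y=3 (N2, w=120) cum 120
  y=5 (N6, w=30) cum 150
  y=6 (N4, w=90) cum 240
  y=6 (N5, w=120) cum 360
  y=6 (N7, w=10) cum 370
  y=11 (N1, w=250) cum 620  ← median
  y=12 (N3, w=175) cum 795
⇒ y* = 11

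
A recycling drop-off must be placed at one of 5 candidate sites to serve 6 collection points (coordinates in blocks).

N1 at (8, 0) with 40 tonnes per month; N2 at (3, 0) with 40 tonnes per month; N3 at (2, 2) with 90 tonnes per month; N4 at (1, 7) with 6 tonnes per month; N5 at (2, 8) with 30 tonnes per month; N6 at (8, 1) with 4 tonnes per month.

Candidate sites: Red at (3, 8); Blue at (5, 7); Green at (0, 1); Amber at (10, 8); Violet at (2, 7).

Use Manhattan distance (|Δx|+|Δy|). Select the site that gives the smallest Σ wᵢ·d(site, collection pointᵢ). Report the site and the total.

Total weighted distance at each candidate:
  Red (3, 8): total = 1566
  Blue (5, 7): total = 1660
  Green (0, 1): total = 1134
  Amber (10, 8): total = 2596
  Violet (2, 7): total = 1374
Minimum is at Green with total 1134 blocks.

Green, total 1134 blocks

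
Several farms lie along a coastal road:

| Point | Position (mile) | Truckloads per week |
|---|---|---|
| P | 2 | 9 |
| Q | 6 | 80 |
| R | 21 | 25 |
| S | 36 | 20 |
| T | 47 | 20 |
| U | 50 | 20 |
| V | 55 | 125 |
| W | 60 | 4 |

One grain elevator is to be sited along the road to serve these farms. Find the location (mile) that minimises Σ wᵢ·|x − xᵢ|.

x = 47

For a sum of weighted absolute distances on a line, the optimum is the weighted median (not the mean). Total weight W = 303; half-weight = 151.5.
Sort by position and accumulate weight:
  mile 2 (P, w=9) → cum 9
  mile 6 (Q, w=80) → cum 89
  mile 21 (R, w=25) → cum 114
  mile 36 (S, w=20) → cum 134
  mile 47 (T, w=20) → cum 154  ≥ 151.5 → median here
  mile 50 (U, w=20) → cum 174
  mile 55 (V, w=125) → cum 299
  mile 60 (W, w=4) → cum 303
Optimal location: mile 47.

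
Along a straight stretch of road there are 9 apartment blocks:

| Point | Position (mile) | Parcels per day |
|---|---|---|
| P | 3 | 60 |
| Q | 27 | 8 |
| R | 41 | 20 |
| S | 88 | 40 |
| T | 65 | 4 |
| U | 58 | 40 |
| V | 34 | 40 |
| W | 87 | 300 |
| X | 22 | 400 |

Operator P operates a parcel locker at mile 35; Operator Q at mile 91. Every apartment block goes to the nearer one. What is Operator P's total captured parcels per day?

The indifferent point is the midpoint (35+91)/2 = 63; apartment blocks left of it (closer to Operator P at 35) go to Operator P, those right go to Operator Q.
  P at 3 (w=60) → Operator P
  X at 22 (w=400) → Operator P
  Q at 27 (w=8) → Operator P
  V at 34 (w=40) → Operator P
  R at 41 (w=20) → Operator P
  U at 58 (w=40) → Operator P
  T at 65 (w=4) → Operator Q
  W at 87 (w=300) → Operator Q
  S at 88 (w=40) → Operator Q
Operator P captures 568; Operator Q captures 344.

568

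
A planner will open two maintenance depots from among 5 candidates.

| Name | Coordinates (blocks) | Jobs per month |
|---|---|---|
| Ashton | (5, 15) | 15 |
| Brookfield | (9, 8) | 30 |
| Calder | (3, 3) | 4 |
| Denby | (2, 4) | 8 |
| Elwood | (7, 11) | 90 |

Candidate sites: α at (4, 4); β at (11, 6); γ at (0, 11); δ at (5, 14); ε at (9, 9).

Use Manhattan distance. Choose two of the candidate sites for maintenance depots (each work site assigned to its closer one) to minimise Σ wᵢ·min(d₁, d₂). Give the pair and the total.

{δ, ε}, total 549

Evaluate every pair (each demand assigned to the nearer of the two):
  {δ, ε}: total = 549
  {α, ε}: total = 564
  {γ, ε}: total = 641
  {β, ε}: total = 672
  {β, δ}: total = 717
  {α, δ}: total = 759
  {γ, δ}: total = 881
  {β, γ}: total = 1001
  {α, γ}: total = 1059
  {α, β}: total = 1134
Best pair: {δ, ε} with total 549.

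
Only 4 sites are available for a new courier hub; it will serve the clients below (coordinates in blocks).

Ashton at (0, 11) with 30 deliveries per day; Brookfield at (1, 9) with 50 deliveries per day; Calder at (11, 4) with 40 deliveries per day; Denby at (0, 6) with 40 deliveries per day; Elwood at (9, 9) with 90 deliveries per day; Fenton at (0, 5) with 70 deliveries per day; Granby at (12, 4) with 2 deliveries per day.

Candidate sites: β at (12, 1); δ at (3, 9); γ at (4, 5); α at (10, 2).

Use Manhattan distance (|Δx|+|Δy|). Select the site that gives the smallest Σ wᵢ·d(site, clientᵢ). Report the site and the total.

δ, total 2068 blocks

Total weighted distance at each candidate:
  β (12, 1): total = 4566
  δ (3, 9): total = 2068
  γ (4, 5): total = 2278
  α (10, 2): total = 3688
Minimum is at δ with total 2068 blocks.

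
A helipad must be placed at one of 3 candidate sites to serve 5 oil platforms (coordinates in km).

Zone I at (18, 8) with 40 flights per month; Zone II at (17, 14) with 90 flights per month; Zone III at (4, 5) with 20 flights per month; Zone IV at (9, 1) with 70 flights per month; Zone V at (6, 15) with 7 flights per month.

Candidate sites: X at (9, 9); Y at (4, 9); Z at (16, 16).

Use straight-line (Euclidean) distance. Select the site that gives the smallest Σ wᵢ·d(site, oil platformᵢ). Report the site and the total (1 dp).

Total weighted distance at each candidate:
  X (9, 9): total = 1946.3
  Y (4, 9): total = 2599.6
  Z (16, 16): total = 2085.7
Minimum is at X with total 1946.3 km.

X, total 1946.3 km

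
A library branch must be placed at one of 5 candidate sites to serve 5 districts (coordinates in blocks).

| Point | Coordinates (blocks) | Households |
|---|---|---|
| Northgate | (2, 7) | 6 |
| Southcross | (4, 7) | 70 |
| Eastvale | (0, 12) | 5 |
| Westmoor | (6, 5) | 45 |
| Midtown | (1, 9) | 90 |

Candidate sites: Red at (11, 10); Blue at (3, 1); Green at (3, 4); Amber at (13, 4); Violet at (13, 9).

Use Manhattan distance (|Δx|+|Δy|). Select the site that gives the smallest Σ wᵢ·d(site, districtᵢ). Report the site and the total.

Green, total 1169 blocks

Total weighted distance at each candidate:
  Red (11, 10): total = 2277
  Blue (3, 1): total = 1817
  Green (3, 4): total = 1169
  Amber (13, 4): total = 2919
  Violet (13, 9): total = 2503
Minimum is at Green with total 1169 blocks.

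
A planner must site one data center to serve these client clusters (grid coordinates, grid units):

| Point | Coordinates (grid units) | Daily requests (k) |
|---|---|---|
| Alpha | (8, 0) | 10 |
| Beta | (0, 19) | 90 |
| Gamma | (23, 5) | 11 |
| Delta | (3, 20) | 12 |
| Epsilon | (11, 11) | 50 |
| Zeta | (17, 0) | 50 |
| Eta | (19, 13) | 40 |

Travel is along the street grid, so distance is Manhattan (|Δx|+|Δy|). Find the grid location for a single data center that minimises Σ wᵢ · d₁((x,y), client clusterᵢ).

(11, 13)

Manhattan distance separates: Σwᵢ(|x−xᵢ|+|y−yᵢ|) = Σwᵢ|x−xᵢ| + Σwᵢ|y−yᵢ|, so x and y are optimised independently as 1-D weighted medians.
Total weight W = 263; half = 131.5.
x-coordinate, sorted with cumulative weight:
  x=0 (Beta, w=90) cum 90
  x=3 (Delta, w=12) cum 102
  x=8 (Alpha, w=10) cum 112
  x=11 (Epsilon, w=50) cum 162  ← median
  x=17 (Zeta, w=50) cum 212
  x=19 (Eta, w=40) cum 252
  x=23 (Gamma, w=11) cum 263
⇒ x* = 11
y-coordinate, sorted with cumulative weight:
  y=0 (Alpha, w=10) cum 10
  y=0 (Zeta, w=50) cum 60
  y=5 (Gamma, w=11) cum 71
  y=11 (Epsilon, w=50) cum 121
  y=13 (Eta, w=40) cum 161  ← median
  y=19 (Beta, w=90) cum 251
  y=20 (Delta, w=12) cum 263
⇒ y* = 13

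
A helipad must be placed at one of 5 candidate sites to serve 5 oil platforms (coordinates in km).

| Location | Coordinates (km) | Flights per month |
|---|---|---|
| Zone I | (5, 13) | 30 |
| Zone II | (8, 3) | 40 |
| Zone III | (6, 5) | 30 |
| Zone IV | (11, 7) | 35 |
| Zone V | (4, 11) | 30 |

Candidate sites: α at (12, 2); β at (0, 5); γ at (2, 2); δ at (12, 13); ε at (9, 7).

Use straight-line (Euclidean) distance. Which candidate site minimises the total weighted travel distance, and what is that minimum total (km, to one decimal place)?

Total weighted distance at each candidate:
  α (12, 2): total = 1297.0
  β (0, 5): total = 1400.5
  γ (2, 2): total = 1372.3
  δ (12, 13): total = 1401.1
  ε (9, 7): total = 751.5
Minimum is at ε with total 751.5 km.

ε, total 751.5 km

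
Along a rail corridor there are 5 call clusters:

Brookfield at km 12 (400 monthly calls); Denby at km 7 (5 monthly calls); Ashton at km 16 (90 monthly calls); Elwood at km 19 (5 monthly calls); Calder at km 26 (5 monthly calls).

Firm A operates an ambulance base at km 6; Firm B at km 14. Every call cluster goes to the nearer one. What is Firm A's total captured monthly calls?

The indifferent point is the midpoint (6+14)/2 = 10; call clusters left of it (closer to Firm A at 6) go to Firm A, those right go to Firm B.
  Denby at 7 (w=5) → Firm A
  Brookfield at 12 (w=400) → Firm B
  Ashton at 16 (w=90) → Firm B
  Elwood at 19 (w=5) → Firm B
  Calder at 26 (w=5) → Firm B
Firm A captures 5; Firm B captures 500.

5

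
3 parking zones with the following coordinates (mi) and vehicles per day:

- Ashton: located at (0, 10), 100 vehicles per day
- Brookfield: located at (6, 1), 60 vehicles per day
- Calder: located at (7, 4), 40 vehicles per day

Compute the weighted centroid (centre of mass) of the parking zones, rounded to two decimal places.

(3.20, 6.10)

The minimiser of Σwᵢ‖p−pᵢ‖² is the weighted centroid p* = (Σwᵢpᵢ)/(Σwᵢ).
Σwᵢ = 200.
Σwᵢxᵢ = 100·0 + 60·6 + 40·7 = 640.
Σwᵢyᵢ = 100·10 + 60·1 + 40·4 = 1220.
x* = 640/200 = 3.20, y* = 1220/200 = 6.10.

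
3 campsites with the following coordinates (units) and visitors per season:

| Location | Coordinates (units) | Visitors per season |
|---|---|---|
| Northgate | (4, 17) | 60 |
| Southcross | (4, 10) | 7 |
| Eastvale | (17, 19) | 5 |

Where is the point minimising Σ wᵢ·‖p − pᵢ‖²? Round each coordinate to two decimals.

The minimiser of Σwᵢ‖p−pᵢ‖² is the weighted centroid p* = (Σwᵢpᵢ)/(Σwᵢ).
Σwᵢ = 72.
Σwᵢxᵢ = 60·4 + 7·4 + 5·17 = 353.
Σwᵢyᵢ = 60·17 + 7·10 + 5·19 = 1185.
x* = 353/72 = 4.90, y* = 1185/72 = 16.46.

(4.90, 16.46)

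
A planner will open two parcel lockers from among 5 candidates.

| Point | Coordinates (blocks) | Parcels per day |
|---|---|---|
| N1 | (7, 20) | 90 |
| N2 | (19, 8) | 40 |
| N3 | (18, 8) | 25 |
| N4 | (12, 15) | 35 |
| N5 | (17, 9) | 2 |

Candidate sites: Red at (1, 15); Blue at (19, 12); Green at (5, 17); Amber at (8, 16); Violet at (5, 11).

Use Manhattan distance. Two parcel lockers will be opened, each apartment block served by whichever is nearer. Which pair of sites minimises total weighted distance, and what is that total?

{Blue, Amber}, total 920

Evaluate every pair (each demand assigned to the nearer of the two):
  {Blue, Amber}: total = 920
  {Blue, Green}: total = 1060
  {Red, Blue}: total = 1635
  {Blue, Violet}: total = 1635
  {Amber, Violet}: total = 1733
  {Red, Amber}: total = 1867
  {Green, Amber}: total = 1867
  {Green, Violet}: total = 1873
  {Red, Green}: total = 2275
  {Red, Violet}: total = 2483
Best pair: {Blue, Amber} with total 920.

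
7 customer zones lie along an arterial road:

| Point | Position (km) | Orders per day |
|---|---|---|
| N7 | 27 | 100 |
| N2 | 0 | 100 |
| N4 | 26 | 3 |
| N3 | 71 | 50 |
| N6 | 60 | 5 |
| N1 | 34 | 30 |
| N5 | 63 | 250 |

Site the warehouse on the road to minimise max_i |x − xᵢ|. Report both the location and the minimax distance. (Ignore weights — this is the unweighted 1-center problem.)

location 35.5, max distance 35.5

The 1-center on a line is the midpoint of the two extreme points: leftmost at 0, rightmost at 71.
Optimal location = (0 + 71)/2 = 35.5; maximum distance = (71 − 0)/2 = 35.5.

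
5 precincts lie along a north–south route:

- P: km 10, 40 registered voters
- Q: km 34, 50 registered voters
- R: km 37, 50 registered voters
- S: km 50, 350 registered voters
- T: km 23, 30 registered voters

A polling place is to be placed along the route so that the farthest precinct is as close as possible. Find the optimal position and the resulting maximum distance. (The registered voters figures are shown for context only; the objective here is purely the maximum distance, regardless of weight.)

The 1-center on a line is the midpoint of the two extreme points: leftmost at 10, rightmost at 50.
Optimal location = (10 + 50)/2 = 30; maximum distance = (50 − 10)/2 = 20.

location 30, max distance 20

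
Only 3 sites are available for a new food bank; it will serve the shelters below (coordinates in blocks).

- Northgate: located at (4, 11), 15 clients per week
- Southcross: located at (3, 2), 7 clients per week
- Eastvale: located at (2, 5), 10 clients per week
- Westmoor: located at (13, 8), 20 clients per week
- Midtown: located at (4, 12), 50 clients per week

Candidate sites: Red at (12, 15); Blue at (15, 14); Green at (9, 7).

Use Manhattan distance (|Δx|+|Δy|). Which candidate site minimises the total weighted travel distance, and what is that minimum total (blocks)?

Total weighted distance at each candidate:
  Red (12, 15): total = 1244
  Blue (15, 14): total = 1408
  Green (9, 7): total = 902
Minimum is at Green with total 902 blocks.

Green, total 902 blocks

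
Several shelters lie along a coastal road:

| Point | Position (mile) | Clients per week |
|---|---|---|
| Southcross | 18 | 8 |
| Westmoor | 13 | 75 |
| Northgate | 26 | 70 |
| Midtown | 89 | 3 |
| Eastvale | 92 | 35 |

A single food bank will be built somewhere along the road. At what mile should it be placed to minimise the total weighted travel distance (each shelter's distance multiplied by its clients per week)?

x = 26

For a sum of weighted absolute distances on a line, the optimum is the weighted median (not the mean). Total weight W = 191; half-weight = 95.5.
Sort by position and accumulate weight:
  mile 13 (Westmoor, w=75) → cum 75
  mile 18 (Southcross, w=8) → cum 83
  mile 26 (Northgate, w=70) → cum 153  ≥ 95.5 → median here
  mile 89 (Midtown, w=3) → cum 156
  mile 92 (Eastvale, w=35) → cum 191
Optimal location: mile 26.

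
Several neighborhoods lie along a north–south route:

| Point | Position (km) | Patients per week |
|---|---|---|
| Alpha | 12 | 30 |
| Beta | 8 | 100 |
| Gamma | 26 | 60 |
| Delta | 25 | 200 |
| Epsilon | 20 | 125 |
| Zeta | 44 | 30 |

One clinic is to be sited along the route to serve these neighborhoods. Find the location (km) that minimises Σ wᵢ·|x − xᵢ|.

For a sum of weighted absolute distances on a line, the optimum is the weighted median (not the mean). Total weight W = 545; half-weight = 272.5.
Sort by position and accumulate weight:
  km 8 (Beta, w=100) → cum 100
  km 12 (Alpha, w=30) → cum 130
  km 20 (Epsilon, w=125) → cum 255
  km 25 (Delta, w=200) → cum 455  ≥ 272.5 → median here
  km 26 (Gamma, w=60) → cum 515
  km 44 (Zeta, w=30) → cum 545
Optimal location: km 25.

x = 25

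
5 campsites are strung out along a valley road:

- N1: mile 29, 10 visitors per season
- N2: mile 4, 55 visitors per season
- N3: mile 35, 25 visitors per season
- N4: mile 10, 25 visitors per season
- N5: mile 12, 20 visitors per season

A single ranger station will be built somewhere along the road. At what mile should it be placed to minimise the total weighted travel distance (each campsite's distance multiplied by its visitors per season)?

For a sum of weighted absolute distances on a line, the optimum is the weighted median (not the mean). Total weight W = 135; half-weight = 67.5.
Sort by position and accumulate weight:
  mile 4 (N2, w=55) → cum 55
  mile 10 (N4, w=25) → cum 80  ≥ 67.5 → median here
  mile 12 (N5, w=20) → cum 100
  mile 29 (N1, w=10) → cum 110
  mile 35 (N3, w=25) → cum 135
Optimal location: mile 10.

x = 10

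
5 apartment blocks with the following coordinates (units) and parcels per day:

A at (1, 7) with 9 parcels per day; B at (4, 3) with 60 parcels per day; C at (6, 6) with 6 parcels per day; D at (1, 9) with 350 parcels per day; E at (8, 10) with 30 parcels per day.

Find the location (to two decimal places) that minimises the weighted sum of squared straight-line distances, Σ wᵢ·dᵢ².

The minimiser of Σwᵢ‖p−pᵢ‖² is the weighted centroid p* = (Σwᵢpᵢ)/(Σwᵢ).
Σwᵢ = 455.
Σwᵢxᵢ = 9·1 + 60·4 + 6·6 + 350·1 + 30·8 = 875.
Σwᵢyᵢ = 9·7 + 60·3 + 6·6 + 350·9 + 30·10 = 3729.
x* = 875/455 = 1.92, y* = 3729/455 = 8.20.

(1.92, 8.20)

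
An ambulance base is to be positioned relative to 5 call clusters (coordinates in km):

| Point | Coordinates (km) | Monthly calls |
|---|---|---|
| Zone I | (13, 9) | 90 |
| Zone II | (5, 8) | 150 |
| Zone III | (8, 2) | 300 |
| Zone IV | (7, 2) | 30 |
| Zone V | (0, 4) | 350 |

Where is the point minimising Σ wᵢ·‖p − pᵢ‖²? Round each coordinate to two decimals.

The minimiser of Σwᵢ‖p−pᵢ‖² is the weighted centroid p* = (Σwᵢpᵢ)/(Σwᵢ).
Σwᵢ = 920.
Σwᵢxᵢ = 90·13 + 150·5 + 300·8 + 30·7 + 350·0 = 4530.
Σwᵢyᵢ = 90·9 + 150·8 + 300·2 + 30·2 + 350·4 = 4070.
x* = 4530/920 = 4.92, y* = 4070/920 = 4.42.

(4.92, 4.42)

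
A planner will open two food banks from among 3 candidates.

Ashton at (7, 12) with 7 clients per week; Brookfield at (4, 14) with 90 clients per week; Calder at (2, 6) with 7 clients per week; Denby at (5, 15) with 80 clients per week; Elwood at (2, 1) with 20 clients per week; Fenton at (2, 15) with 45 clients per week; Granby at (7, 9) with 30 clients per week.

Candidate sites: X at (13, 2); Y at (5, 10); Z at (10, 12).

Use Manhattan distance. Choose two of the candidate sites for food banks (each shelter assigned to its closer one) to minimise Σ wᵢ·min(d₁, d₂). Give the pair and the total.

Evaluate every pair (each demand assigned to the nearer of the two):
  {Y, Z}: total = 1610
  {X, Y}: total = 1617
  {X, Z}: total = 2394
Best pair: {Y, Z} with total 1610.

{Y, Z}, total 1610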